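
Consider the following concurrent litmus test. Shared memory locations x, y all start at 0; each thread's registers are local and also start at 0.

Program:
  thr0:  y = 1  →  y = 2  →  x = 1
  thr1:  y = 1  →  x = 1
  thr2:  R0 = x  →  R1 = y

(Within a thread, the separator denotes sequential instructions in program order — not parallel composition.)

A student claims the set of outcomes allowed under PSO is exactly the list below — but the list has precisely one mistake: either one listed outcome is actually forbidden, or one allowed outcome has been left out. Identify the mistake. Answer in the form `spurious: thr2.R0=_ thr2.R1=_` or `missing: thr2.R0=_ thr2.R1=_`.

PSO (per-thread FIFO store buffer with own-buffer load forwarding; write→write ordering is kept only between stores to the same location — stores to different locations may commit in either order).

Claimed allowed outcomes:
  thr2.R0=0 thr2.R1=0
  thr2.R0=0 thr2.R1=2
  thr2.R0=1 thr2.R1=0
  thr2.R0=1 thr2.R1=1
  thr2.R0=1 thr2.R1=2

missing: thr2.R0=0 thr2.R1=1

outcome vector order: (thr2.R0,thr2.R1)
[PSO] allowed = {<0 0> <0 1> <0 2> <1 0> <1 1> <1 2>}
PSO∖claimed = {<0 1>}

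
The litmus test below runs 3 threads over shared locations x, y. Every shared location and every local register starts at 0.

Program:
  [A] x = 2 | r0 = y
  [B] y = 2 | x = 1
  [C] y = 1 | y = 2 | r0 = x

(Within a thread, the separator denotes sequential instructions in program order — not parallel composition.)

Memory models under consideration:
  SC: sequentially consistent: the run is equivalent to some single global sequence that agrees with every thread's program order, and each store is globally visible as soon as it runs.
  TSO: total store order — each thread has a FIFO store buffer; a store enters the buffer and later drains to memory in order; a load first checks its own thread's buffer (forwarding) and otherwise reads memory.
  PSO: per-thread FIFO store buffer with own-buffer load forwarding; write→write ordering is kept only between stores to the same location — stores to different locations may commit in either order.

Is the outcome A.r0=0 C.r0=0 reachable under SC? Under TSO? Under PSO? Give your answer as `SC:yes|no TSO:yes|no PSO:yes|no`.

outcome vector order: (A.r0,C.r0)
[SC] allowed = {<0 1>, <0 2>, <1 1>, <1 2>, <2 0>, <2 1>, <2 2>}
[TSO] allowed = {<0 0>, <0 1>, <0 2>, <1 0>, <1 1>, <1 2>, <2 0>, <2 1>, <2 2>}
[PSO] allowed = {<0 0>, <0 1>, <0 2>, <1 0>, <1 1>, <1 2>, <2 0>, <2 1>, <2 2>}
target <0 0> ∈ {TSO,PSO}

SC:no TSO:yes PSO:yes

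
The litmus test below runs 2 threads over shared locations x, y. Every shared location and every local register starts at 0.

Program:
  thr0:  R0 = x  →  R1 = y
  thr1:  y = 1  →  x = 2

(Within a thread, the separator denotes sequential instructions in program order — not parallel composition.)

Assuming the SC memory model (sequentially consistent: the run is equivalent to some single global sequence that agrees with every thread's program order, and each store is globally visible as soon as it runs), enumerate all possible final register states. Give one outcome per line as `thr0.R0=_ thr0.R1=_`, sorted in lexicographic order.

outcome vector order: (thr0.R0,thr0.R1)
|SC outcomes| = 3

thr0.R0=0 thr0.R1=0
thr0.R0=0 thr0.R1=1
thr0.R0=2 thr0.R1=1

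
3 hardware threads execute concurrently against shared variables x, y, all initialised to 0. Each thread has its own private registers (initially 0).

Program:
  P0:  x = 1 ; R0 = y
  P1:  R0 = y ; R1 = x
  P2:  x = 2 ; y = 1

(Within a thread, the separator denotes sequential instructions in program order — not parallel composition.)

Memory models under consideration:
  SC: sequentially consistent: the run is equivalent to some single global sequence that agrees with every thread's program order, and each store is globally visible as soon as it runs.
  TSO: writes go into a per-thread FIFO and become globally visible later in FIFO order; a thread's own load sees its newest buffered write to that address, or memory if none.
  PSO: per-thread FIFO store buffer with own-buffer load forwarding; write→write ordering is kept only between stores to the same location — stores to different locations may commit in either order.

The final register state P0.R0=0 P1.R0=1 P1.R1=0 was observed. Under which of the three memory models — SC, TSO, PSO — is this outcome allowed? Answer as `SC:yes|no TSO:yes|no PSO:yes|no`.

SC:no TSO:no PSO:yes

outcome vector order: (P0.R0,P1.R0,P1.R1)
SC: 10 outcomes — {<0 0 0>, <0 0 1>, <0 0 2>, <0 1 1>, <0 1 2>, <1 0 0>, <1 0 1>, <1 0 2>, <1 1 1>, <1 1 2>}
TSO: 10 outcomes — {<0 0 0>, <0 0 1>, <0 0 2>, <0 1 1>, <0 1 2>, <1 0 0>, <1 0 1>, <1 0 2>, <1 1 1>, <1 1 2>}
PSO: 12 outcomes — {<0 0 0>, <0 0 1>, <0 0 2>, <0 1 0>, <0 1 1>, <0 1 2>, <1 0 0>, <1 0 1>, <1 0 2>, <1 1 0>, <1 1 1>, <1 1 2>}
target <0 1 0> ∈ {PSO}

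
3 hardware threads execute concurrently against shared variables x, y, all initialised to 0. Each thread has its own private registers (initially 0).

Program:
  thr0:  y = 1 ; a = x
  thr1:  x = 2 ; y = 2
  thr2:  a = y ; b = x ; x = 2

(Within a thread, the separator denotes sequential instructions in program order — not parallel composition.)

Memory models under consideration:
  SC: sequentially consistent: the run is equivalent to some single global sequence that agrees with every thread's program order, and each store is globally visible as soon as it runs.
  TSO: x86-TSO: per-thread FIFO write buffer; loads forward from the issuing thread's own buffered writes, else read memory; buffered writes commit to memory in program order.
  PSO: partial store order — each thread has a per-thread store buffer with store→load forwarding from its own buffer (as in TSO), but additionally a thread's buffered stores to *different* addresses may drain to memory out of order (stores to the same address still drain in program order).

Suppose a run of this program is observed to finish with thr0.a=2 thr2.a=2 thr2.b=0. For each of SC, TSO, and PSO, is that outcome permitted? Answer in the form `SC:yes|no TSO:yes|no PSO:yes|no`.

SC:no TSO:no PSO:yes

outcome vector order: (thr0.a,thr2.a,thr2.b)
SC: 10 outcomes — {(0,0,0), (0,0,2), (0,1,0), (0,1,2), (0,2,2), (2,0,0), (2,0,2), (2,1,0), (2,1,2), (2,2,2)}
TSO: 10 outcomes — {(0,0,0), (0,0,2), (0,1,0), (0,1,2), (0,2,2), (2,0,0), (2,0,2), (2,1,0), (2,1,2), (2,2,2)}
PSO: 12 outcomes — {(0,0,0), (0,0,2), (0,1,0), (0,1,2), (0,2,0), (0,2,2), (2,0,0), (2,0,2), (2,1,0), (2,1,2), (2,2,0), (2,2,2)}
target (2,2,0) ∈ {PSO}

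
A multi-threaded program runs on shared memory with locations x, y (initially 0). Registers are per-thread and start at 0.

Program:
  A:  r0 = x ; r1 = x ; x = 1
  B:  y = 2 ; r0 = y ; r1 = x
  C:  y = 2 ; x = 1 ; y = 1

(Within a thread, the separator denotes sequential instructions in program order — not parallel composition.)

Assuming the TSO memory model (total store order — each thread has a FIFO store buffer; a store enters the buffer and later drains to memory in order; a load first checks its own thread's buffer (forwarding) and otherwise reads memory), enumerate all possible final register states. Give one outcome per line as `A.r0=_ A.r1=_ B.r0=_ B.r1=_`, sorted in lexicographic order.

A.r0=0 A.r1=0 B.r0=1 B.r1=1
A.r0=0 A.r1=0 B.r0=2 B.r1=0
A.r0=0 A.r1=0 B.r0=2 B.r1=1
A.r0=0 A.r1=1 B.r0=1 B.r1=1
A.r0=0 A.r1=1 B.r0=2 B.r1=0
A.r0=0 A.r1=1 B.r0=2 B.r1=1
A.r0=1 A.r1=1 B.r0=1 B.r1=1
A.r0=1 A.r1=1 B.r0=2 B.r1=0
A.r0=1 A.r1=1 B.r0=2 B.r1=1

outcome vector order: (A.r0,A.r1,B.r0,B.r1)
|TSO outcomes| = 9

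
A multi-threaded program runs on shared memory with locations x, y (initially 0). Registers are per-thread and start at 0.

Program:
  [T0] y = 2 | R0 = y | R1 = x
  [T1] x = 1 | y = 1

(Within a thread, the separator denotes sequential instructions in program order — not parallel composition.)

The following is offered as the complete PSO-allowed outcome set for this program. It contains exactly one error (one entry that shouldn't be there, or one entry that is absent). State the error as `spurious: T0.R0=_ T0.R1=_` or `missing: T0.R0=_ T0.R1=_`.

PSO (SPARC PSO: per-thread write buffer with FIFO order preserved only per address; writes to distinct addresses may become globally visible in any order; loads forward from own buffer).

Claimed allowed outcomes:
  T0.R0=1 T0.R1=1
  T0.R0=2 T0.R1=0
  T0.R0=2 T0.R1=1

outcome vector order: (T0.R0,T0.R1)
PSO: 4 outcomes — {<1 0>; <1 1>; <2 0>; <2 1>}
PSO∖claimed = {<1 0>}

missing: T0.R0=1 T0.R1=0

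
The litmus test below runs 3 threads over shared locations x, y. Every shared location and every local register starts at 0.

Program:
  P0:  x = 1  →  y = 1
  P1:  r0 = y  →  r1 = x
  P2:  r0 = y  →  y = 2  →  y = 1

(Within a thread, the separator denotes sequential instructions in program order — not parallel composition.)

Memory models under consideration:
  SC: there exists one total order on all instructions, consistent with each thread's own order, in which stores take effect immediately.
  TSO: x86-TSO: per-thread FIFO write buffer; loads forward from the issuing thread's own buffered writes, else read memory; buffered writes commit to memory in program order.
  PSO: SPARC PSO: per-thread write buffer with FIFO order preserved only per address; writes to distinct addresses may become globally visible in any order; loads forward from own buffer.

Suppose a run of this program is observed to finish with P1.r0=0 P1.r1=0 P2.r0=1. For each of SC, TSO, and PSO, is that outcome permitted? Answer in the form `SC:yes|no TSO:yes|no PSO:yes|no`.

outcome vector order: (P1.r0,P1.r1,P2.r0)
SC: 10 outcomes — {(0,0,0) (0,0,1) (0,1,0) (0,1,1) (1,0,0) (1,1,0) (1,1,1) (2,0,0) (2,1,0) (2,1,1)}
TSO: 10 outcomes — {(0,0,0) (0,0,1) (0,1,0) (0,1,1) (1,0,0) (1,1,0) (1,1,1) (2,0,0) (2,1,0) (2,1,1)}
PSO: 12 outcomes — {(0,0,0) (0,0,1) (0,1,0) (0,1,1) (1,0,0) (1,0,1) (1,1,0) (1,1,1) (2,0,0) (2,0,1) (2,1,0) (2,1,1)}
target (0,0,1) ∈ {SC,TSO,PSO}

SC:yes TSO:yes PSO:yes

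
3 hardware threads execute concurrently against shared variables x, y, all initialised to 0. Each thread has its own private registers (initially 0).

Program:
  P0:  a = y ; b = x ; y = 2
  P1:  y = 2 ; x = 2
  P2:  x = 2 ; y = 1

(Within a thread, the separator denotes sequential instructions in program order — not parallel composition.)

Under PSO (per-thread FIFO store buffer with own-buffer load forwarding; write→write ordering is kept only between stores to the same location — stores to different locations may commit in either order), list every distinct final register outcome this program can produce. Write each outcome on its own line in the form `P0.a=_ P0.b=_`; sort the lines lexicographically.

outcome vector order: (P0.a,P0.b)
|PSO outcomes| = 6

P0.a=0 P0.b=0
P0.a=0 P0.b=2
P0.a=1 P0.b=0
P0.a=1 P0.b=2
P0.a=2 P0.b=0
P0.a=2 P0.b=2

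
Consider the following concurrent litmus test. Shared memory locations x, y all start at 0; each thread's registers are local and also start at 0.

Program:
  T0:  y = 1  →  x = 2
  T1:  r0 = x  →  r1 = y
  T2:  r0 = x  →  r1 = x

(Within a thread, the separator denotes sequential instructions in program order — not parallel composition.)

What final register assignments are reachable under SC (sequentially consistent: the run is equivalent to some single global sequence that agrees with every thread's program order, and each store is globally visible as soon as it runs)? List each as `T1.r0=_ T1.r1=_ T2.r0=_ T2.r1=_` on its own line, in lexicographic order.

outcome vector order: (T1.r0,T1.r1,T2.r0,T2.r1)
|SC outcomes| = 9

T1.r0=0 T1.r1=0 T2.r0=0 T2.r1=0
T1.r0=0 T1.r1=0 T2.r0=0 T2.r1=2
T1.r0=0 T1.r1=0 T2.r0=2 T2.r1=2
T1.r0=0 T1.r1=1 T2.r0=0 T2.r1=0
T1.r0=0 T1.r1=1 T2.r0=0 T2.r1=2
T1.r0=0 T1.r1=1 T2.r0=2 T2.r1=2
T1.r0=2 T1.r1=1 T2.r0=0 T2.r1=0
T1.r0=2 T1.r1=1 T2.r0=0 T2.r1=2
T1.r0=2 T1.r1=1 T2.r0=2 T2.r1=2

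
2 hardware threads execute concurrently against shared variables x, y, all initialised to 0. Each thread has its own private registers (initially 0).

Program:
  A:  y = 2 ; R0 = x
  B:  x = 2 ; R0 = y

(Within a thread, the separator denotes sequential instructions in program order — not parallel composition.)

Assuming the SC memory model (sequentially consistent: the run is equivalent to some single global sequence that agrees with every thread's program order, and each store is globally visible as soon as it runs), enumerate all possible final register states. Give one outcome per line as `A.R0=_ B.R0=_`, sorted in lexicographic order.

outcome vector order: (A.R0,B.R0)
|SC outcomes| = 3

A.R0=0 B.R0=2
A.R0=2 B.R0=0
A.R0=2 B.R0=2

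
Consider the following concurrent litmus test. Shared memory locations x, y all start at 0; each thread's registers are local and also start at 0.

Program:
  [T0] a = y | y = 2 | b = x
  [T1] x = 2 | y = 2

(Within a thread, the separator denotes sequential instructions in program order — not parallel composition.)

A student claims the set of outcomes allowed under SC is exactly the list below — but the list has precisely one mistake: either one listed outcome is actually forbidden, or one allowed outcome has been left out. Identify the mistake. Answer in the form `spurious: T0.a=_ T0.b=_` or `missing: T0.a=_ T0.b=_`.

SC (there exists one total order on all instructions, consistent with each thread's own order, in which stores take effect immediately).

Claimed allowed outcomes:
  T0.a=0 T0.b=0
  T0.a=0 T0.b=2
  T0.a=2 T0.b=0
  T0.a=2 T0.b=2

outcome vector order: (T0.a,T0.b)
SC: 3 outcomes — {0/0; 0/2; 2/2}
claimed∖SC = {2/0}

spurious: T0.a=2 T0.b=0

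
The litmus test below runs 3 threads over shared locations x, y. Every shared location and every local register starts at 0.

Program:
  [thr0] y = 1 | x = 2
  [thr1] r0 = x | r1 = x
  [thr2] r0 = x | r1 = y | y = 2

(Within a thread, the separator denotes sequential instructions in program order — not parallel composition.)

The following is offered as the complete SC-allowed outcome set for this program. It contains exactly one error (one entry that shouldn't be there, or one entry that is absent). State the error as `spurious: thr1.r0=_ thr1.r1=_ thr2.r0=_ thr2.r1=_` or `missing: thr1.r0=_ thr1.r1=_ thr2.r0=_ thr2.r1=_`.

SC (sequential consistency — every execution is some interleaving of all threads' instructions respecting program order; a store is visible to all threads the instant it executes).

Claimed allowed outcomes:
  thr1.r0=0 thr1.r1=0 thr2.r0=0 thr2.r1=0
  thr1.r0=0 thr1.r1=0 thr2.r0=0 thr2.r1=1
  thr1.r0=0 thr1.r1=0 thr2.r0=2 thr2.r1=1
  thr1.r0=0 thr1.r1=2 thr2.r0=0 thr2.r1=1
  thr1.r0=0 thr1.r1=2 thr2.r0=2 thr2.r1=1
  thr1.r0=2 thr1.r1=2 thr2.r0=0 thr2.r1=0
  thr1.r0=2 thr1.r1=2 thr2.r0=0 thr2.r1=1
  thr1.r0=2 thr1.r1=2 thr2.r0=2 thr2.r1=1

missing: thr1.r0=0 thr1.r1=2 thr2.r0=0 thr2.r1=0

outcome vector order: (thr1.r0,thr1.r1,thr2.r0,thr2.r1)
SC (9): <0 0 0 0> <0 0 0 1> <0 0 2 1> <0 2 0 0> <0 2 0 1> <0 2 2 1> <2 2 0 0> <2 2 0 1> <2 2 2 1>
SC∖claimed = {<0 2 0 0>}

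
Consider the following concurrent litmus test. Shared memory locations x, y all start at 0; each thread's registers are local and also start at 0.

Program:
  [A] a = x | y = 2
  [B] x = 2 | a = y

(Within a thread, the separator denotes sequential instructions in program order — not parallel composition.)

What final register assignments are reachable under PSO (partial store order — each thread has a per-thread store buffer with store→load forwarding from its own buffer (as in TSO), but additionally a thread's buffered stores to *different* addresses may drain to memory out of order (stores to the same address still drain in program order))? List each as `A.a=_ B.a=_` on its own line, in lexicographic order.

A.a=0 B.a=0
A.a=0 B.a=2
A.a=2 B.a=0
A.a=2 B.a=2

outcome vector order: (A.a,B.a)
|PSO outcomes| = 4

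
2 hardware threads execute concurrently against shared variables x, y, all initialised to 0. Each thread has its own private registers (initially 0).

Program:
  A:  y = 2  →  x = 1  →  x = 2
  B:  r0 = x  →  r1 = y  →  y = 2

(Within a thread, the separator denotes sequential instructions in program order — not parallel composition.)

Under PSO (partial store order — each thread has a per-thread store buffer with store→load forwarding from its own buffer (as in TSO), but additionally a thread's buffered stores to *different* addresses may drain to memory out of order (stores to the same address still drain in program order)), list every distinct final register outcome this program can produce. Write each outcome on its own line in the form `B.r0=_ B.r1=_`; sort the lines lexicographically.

outcome vector order: (B.r0,B.r1)
|PSO outcomes| = 6

B.r0=0 B.r1=0
B.r0=0 B.r1=2
B.r0=1 B.r1=0
B.r0=1 B.r1=2
B.r0=2 B.r1=0
B.r0=2 B.r1=2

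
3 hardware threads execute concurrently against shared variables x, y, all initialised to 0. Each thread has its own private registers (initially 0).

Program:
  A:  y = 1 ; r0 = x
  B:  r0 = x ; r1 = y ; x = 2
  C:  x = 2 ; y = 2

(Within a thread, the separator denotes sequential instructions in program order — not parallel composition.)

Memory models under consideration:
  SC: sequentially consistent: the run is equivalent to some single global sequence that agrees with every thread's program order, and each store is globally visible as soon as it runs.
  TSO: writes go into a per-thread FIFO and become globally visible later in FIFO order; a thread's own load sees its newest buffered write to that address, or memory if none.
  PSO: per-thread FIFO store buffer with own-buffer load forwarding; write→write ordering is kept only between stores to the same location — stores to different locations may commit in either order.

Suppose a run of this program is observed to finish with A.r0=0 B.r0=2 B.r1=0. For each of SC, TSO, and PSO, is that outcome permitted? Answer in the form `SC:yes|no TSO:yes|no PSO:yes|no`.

SC:no TSO:yes PSO:yes

outcome vector order: (A.r0,B.r0,B.r1)
under SC → (0,0,0); (0,0,1); (0,0,2); (0,2,1); (0,2,2); (2,0,0); (2,0,1); (2,0,2); (2,2,0); (2,2,1); (2,2,2)
under TSO → (0,0,0); (0,0,1); (0,0,2); (0,2,0); (0,2,1); (0,2,2); (2,0,0); (2,0,1); (2,0,2); (2,2,0); (2,2,1); (2,2,2)
under PSO → (0,0,0); (0,0,1); (0,0,2); (0,2,0); (0,2,1); (0,2,2); (2,0,0); (2,0,1); (2,0,2); (2,2,0); (2,2,1); (2,2,2)
target (0,2,0) ∈ {TSO,PSO}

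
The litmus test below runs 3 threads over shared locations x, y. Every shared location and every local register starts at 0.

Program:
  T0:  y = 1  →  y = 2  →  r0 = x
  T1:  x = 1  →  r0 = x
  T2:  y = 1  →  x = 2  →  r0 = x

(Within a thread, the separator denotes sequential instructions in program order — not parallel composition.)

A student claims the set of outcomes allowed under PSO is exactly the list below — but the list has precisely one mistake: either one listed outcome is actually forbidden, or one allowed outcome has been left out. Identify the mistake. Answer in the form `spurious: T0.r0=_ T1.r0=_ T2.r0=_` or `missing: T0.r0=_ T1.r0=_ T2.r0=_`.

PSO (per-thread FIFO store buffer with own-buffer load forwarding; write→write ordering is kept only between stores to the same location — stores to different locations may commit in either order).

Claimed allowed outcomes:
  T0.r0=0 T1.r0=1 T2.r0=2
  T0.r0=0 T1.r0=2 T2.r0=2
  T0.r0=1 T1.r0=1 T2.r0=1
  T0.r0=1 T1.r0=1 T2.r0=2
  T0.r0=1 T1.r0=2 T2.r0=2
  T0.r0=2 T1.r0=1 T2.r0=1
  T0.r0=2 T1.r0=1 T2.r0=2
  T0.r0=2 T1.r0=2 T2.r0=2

outcome vector order: (T0.r0,T1.r0,T2.r0)
PSO: 9 outcomes — {011; 012; 022; 111; 112; 122; 211; 212; 222}
PSO∖claimed = {011}

missing: T0.r0=0 T1.r0=1 T2.r0=1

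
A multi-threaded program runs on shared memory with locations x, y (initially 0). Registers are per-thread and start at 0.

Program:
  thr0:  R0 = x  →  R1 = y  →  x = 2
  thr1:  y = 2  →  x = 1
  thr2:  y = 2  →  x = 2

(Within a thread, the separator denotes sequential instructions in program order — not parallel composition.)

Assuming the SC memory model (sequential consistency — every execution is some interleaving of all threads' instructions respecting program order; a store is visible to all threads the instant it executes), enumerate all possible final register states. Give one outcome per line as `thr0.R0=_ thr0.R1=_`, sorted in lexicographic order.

outcome vector order: (thr0.R0,thr0.R1)
|SC outcomes| = 4

thr0.R0=0 thr0.R1=0
thr0.R0=0 thr0.R1=2
thr0.R0=1 thr0.R1=2
thr0.R0=2 thr0.R1=2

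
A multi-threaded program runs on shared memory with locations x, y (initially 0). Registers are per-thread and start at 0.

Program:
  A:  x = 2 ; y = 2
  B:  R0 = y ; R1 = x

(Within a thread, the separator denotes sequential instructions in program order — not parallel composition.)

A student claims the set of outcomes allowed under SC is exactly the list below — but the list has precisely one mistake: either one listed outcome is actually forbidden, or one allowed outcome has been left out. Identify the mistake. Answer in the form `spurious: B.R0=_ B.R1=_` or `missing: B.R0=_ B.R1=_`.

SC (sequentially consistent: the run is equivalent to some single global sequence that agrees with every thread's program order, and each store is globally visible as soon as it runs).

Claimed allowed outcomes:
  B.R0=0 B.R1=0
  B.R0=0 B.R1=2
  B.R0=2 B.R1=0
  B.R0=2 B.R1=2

outcome vector order: (B.R0,B.R1)
under SC → <0 0>, <0 2>, <2 2>
claimed∖SC = {<2 0>}

spurious: B.R0=2 B.R1=0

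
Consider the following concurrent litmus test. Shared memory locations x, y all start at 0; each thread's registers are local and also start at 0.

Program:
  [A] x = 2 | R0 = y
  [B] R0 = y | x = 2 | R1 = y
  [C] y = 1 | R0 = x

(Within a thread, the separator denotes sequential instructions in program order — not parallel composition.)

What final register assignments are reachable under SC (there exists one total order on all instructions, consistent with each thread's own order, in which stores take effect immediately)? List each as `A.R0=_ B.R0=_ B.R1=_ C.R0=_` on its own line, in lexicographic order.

A.R0=0 B.R0=0 B.R1=0 C.R0=2
A.R0=0 B.R0=0 B.R1=1 C.R0=2
A.R0=0 B.R0=1 B.R1=1 C.R0=2
A.R0=1 B.R0=0 B.R1=0 C.R0=2
A.R0=1 B.R0=0 B.R1=1 C.R0=0
A.R0=1 B.R0=0 B.R1=1 C.R0=2
A.R0=1 B.R0=1 B.R1=1 C.R0=0
A.R0=1 B.R0=1 B.R1=1 C.R0=2

outcome vector order: (A.R0,B.R0,B.R1,C.R0)
|SC outcomes| = 8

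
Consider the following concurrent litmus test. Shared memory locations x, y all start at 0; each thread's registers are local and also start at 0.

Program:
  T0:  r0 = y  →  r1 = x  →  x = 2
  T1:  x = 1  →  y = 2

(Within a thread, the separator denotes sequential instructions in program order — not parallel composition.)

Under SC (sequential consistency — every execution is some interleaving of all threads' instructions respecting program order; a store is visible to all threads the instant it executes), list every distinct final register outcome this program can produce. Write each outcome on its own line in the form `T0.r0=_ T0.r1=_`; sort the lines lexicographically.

T0.r0=0 T0.r1=0
T0.r0=0 T0.r1=1
T0.r0=2 T0.r1=1

outcome vector order: (T0.r0,T0.r1)
|SC outcomes| = 3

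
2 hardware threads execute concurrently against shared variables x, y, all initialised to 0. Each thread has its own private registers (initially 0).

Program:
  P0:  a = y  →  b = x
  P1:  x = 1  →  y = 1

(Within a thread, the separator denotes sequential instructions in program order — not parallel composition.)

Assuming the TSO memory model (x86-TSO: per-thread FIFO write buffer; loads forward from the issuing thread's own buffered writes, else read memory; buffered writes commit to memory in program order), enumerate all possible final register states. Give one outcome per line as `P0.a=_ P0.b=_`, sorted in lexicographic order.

P0.a=0 P0.b=0
P0.a=0 P0.b=1
P0.a=1 P0.b=1

outcome vector order: (P0.a,P0.b)
|TSO outcomes| = 3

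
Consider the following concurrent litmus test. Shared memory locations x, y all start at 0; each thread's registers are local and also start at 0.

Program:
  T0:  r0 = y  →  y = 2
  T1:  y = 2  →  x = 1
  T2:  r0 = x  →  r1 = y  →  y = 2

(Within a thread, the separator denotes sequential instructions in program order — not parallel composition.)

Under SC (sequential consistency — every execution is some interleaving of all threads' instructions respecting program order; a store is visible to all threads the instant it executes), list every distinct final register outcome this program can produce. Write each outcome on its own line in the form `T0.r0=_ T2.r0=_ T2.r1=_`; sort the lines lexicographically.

outcome vector order: (T0.r0,T2.r0,T2.r1)
|SC outcomes| = 6

T0.r0=0 T2.r0=0 T2.r1=0
T0.r0=0 T2.r0=0 T2.r1=2
T0.r0=0 T2.r0=1 T2.r1=2
T0.r0=2 T2.r0=0 T2.r1=0
T0.r0=2 T2.r0=0 T2.r1=2
T0.r0=2 T2.r0=1 T2.r1=2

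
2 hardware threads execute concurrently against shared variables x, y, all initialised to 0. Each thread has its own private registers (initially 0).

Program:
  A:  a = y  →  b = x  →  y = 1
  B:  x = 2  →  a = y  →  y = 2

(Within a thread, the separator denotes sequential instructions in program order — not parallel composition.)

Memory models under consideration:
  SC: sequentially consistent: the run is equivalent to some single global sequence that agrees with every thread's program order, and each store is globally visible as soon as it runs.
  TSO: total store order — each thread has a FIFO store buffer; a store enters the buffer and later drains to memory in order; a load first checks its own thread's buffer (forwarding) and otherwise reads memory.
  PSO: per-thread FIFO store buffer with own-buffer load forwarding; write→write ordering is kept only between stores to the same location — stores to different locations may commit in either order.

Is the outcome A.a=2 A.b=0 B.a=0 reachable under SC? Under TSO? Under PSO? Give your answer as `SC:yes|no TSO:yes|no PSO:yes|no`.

SC:no TSO:no PSO:yes

outcome vector order: (A.a,A.b,B.a)
under SC → <0 0 0> <0 0 1> <0 2 0> <0 2 1> <2 2 0>
under TSO → <0 0 0> <0 0 1> <0 2 0> <0 2 1> <2 2 0>
under PSO → <0 0 0> <0 0 1> <0 2 0> <0 2 1> <2 0 0> <2 2 0>
target <2 0 0> ∈ {PSO}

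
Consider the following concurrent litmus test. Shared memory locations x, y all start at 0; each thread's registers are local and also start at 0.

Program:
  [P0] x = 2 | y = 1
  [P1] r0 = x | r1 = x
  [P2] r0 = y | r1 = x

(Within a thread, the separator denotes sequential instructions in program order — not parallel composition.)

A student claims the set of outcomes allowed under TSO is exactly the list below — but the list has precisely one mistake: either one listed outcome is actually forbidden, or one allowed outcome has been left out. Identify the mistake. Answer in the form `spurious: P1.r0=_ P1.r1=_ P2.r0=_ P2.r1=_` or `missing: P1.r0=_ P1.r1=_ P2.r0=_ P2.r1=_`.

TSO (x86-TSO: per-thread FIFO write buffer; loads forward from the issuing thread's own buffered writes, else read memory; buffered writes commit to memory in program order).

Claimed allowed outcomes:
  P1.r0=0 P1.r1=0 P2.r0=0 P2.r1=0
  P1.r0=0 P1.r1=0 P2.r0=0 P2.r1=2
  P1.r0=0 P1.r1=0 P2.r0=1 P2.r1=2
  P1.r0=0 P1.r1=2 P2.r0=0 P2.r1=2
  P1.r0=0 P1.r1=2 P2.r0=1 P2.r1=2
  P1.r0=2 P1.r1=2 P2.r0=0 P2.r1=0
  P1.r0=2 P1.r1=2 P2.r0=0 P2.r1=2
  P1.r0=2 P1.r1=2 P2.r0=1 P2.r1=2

missing: P1.r0=0 P1.r1=2 P2.r0=0 P2.r1=0

outcome vector order: (P1.r0,P1.r1,P2.r0,P2.r1)
[TSO] allowed = {<0 0 0 0>; <0 0 0 2>; <0 0 1 2>; <0 2 0 0>; <0 2 0 2>; <0 2 1 2>; <2 2 0 0>; <2 2 0 2>; <2 2 1 2>}
TSO∖claimed = {<0 2 0 0>}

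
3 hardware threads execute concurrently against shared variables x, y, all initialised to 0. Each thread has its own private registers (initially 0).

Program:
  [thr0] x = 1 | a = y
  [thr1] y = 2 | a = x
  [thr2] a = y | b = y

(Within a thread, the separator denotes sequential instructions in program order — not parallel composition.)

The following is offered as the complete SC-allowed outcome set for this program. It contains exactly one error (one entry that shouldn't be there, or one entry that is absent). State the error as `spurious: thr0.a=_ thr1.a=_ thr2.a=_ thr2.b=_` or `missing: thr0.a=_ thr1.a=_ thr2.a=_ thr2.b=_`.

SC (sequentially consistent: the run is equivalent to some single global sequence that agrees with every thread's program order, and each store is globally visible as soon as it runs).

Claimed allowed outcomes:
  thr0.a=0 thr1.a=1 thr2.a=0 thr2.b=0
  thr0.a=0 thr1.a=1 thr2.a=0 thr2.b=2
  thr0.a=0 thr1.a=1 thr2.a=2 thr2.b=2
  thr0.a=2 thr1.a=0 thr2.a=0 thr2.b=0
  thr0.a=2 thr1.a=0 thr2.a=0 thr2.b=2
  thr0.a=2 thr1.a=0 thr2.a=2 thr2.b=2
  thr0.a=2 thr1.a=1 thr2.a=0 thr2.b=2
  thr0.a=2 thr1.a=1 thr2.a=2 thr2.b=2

missing: thr0.a=2 thr1.a=1 thr2.a=0 thr2.b=0

outcome vector order: (thr0.a,thr1.a,thr2.a,thr2.b)
under SC → <0 1 0 0> <0 1 0 2> <0 1 2 2> <2 0 0 0> <2 0 0 2> <2 0 2 2> <2 1 0 0> <2 1 0 2> <2 1 2 2>
SC∖claimed = {<2 1 0 0>}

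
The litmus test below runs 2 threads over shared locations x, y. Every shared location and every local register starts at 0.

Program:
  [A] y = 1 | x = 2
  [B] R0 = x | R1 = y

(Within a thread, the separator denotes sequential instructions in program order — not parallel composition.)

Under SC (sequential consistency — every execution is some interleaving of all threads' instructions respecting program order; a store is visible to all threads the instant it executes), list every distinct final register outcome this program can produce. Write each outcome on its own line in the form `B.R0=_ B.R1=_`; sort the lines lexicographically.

B.R0=0 B.R1=0
B.R0=0 B.R1=1
B.R0=2 B.R1=1

outcome vector order: (B.R0,B.R1)
|SC outcomes| = 3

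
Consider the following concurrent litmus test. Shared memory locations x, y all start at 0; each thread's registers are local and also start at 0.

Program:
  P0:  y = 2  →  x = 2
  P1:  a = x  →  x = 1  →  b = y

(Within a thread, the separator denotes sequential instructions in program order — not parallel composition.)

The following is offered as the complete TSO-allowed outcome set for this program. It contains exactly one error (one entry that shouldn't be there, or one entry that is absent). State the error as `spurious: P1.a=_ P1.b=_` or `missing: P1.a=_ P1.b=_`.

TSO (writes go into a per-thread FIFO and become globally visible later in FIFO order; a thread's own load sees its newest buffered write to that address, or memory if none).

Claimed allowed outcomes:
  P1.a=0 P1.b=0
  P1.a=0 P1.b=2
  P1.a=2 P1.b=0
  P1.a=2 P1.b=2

spurious: P1.a=2 P1.b=0

outcome vector order: (P1.a,P1.b)
[TSO] allowed = {0/0, 0/2, 2/2}
claimed∖TSO = {2/0}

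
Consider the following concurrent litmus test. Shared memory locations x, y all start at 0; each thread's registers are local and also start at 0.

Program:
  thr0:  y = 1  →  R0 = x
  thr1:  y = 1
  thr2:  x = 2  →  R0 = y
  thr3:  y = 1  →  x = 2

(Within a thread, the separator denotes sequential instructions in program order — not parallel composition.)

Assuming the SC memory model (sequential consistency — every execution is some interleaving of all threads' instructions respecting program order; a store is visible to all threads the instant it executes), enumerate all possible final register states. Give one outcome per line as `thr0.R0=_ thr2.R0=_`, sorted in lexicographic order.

thr0.R0=0 thr2.R0=1
thr0.R0=2 thr2.R0=0
thr0.R0=2 thr2.R0=1

outcome vector order: (thr0.R0,thr2.R0)
|SC outcomes| = 3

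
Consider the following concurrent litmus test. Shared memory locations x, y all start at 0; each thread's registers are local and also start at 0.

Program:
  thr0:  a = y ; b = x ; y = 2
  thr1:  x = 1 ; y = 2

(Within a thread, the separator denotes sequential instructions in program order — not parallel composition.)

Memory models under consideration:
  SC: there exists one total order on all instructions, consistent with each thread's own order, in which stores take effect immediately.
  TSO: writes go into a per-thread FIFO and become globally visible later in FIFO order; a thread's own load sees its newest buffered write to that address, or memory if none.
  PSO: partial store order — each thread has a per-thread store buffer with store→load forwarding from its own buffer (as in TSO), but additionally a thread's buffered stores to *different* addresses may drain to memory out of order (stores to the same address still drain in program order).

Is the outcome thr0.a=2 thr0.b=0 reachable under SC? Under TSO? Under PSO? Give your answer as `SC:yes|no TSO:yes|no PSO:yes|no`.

outcome vector order: (thr0.a,thr0.b)
SC (3): (0,0); (0,1); (2,1)
TSO (3): (0,0); (0,1); (2,1)
PSO (4): (0,0); (0,1); (2,0); (2,1)
target (2,0) ∈ {PSO}

SC:no TSO:no PSO:yes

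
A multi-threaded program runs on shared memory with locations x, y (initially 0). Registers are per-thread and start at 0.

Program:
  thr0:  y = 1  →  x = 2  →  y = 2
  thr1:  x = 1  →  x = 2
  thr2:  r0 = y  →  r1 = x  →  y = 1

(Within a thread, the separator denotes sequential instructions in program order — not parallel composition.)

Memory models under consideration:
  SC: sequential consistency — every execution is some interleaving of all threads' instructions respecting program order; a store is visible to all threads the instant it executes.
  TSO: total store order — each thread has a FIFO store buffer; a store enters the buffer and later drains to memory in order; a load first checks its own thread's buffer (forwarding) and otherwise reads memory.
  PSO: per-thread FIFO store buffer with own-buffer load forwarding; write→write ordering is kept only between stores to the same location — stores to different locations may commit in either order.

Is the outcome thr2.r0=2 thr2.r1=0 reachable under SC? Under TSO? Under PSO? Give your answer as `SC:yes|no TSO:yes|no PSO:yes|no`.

outcome vector order: (thr2.r0,thr2.r1)
SC (8): <0 0>; <0 1>; <0 2>; <1 0>; <1 1>; <1 2>; <2 1>; <2 2>
TSO (8): <0 0>; <0 1>; <0 2>; <1 0>; <1 1>; <1 2>; <2 1>; <2 2>
PSO (9): <0 0>; <0 1>; <0 2>; <1 0>; <1 1>; <1 2>; <2 0>; <2 1>; <2 2>
target <2 0> ∈ {PSO}

SC:no TSO:no PSO:yes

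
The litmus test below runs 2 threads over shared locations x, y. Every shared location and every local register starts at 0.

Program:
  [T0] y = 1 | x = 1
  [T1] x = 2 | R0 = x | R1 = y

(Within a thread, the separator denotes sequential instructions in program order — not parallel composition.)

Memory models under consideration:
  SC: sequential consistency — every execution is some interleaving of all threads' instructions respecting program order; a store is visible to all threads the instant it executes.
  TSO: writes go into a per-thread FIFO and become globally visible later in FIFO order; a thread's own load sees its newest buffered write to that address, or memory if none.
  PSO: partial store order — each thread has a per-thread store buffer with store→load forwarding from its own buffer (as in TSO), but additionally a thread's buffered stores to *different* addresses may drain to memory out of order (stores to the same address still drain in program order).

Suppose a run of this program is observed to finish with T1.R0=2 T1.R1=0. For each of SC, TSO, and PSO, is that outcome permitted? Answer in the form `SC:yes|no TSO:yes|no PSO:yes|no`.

outcome vector order: (T1.R0,T1.R1)
SC (3): (1,1); (2,0); (2,1)
TSO (3): (1,1); (2,0); (2,1)
PSO (4): (1,0); (1,1); (2,0); (2,1)
target (2,0) ∈ {SC,TSO,PSO}

SC:yes TSO:yes PSO:yes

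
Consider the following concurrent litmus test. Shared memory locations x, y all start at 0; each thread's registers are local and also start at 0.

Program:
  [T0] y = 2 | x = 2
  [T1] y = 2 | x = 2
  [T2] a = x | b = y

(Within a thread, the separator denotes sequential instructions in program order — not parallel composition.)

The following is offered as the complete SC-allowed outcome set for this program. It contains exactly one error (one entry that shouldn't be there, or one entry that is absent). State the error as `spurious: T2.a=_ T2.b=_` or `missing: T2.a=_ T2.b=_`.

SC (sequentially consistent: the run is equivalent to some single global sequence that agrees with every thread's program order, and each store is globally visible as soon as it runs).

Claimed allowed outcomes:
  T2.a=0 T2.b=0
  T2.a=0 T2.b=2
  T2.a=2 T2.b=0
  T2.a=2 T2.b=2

outcome vector order: (T2.a,T2.b)
under SC → <0 0>, <0 2>, <2 2>
claimed∖SC = {<2 0>}

spurious: T2.a=2 T2.b=0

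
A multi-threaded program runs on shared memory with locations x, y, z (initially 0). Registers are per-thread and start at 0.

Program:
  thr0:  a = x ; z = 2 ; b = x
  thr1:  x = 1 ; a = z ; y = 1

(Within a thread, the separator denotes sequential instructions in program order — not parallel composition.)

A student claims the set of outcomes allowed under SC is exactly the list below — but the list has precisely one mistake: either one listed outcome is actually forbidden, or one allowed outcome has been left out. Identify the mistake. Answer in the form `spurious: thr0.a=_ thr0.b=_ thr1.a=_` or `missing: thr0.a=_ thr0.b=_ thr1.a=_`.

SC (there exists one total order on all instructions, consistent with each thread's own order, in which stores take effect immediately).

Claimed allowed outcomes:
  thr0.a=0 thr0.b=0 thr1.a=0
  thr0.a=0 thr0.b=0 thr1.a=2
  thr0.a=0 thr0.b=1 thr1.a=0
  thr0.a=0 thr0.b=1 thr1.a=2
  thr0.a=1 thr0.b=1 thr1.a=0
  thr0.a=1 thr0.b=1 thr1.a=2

outcome vector order: (thr0.a,thr0.b,thr1.a)
SC (5): (0,0,2); (0,1,0); (0,1,2); (1,1,0); (1,1,2)
claimed∖SC = {(0,0,0)}

spurious: thr0.a=0 thr0.b=0 thr1.a=0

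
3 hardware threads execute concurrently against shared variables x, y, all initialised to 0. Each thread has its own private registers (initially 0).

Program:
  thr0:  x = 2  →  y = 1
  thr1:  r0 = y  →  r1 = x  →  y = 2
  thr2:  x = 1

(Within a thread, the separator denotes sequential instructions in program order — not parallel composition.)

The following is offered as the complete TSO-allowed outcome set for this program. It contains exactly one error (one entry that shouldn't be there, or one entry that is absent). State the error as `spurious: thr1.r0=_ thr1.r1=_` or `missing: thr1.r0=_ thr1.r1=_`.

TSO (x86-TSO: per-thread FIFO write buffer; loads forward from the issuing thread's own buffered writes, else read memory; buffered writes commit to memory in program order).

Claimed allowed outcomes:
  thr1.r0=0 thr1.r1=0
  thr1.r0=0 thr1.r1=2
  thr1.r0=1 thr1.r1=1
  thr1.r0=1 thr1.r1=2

missing: thr1.r0=0 thr1.r1=1

outcome vector order: (thr1.r0,thr1.r1)
[TSO] allowed = {<0 0>, <0 1>, <0 2>, <1 1>, <1 2>}
TSO∖claimed = {<0 1>}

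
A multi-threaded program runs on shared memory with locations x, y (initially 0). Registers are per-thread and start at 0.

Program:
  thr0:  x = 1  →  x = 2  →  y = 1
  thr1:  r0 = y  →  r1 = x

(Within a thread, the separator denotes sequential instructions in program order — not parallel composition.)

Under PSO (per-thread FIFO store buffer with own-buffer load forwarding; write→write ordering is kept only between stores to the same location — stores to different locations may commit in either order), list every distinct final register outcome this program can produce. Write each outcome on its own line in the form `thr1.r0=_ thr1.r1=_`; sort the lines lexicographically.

thr1.r0=0 thr1.r1=0
thr1.r0=0 thr1.r1=1
thr1.r0=0 thr1.r1=2
thr1.r0=1 thr1.r1=0
thr1.r0=1 thr1.r1=1
thr1.r0=1 thr1.r1=2

outcome vector order: (thr1.r0,thr1.r1)
|PSO outcomes| = 6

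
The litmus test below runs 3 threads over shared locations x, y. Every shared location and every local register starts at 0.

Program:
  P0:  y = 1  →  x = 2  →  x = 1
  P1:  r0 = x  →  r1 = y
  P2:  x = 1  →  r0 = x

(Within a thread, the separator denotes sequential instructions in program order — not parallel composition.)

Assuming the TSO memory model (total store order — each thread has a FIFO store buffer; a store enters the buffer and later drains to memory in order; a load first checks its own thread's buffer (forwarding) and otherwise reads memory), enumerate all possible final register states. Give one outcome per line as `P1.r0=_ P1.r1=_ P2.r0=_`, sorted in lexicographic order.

P1.r0=0 P1.r1=0 P2.r0=1
P1.r0=0 P1.r1=0 P2.r0=2
P1.r0=0 P1.r1=1 P2.r0=1
P1.r0=0 P1.r1=1 P2.r0=2
P1.r0=1 P1.r1=0 P2.r0=1
P1.r0=1 P1.r1=0 P2.r0=2
P1.r0=1 P1.r1=1 P2.r0=1
P1.r0=1 P1.r1=1 P2.r0=2
P1.r0=2 P1.r1=1 P2.r0=1
P1.r0=2 P1.r1=1 P2.r0=2

outcome vector order: (P1.r0,P1.r1,P2.r0)
|TSO outcomes| = 10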